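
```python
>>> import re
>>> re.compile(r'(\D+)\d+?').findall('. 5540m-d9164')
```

['. ', 'm-d']

This matches one or more of a non-digit (captured); then one or more of a digit (lazy).
`findall` collects group 1 from each match (2 total).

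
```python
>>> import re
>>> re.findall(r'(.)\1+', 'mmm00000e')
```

['m', '0']

`\1` is not a pattern — it's the concrete string captured by group 1, re-applied verbatim.
Matches: at [0:3] match 'mmm', group 1 = 'm'; at [3:8] match '00000', group 1 = '0'.
With a single group, `findall` returns only what that group captured — 2 items.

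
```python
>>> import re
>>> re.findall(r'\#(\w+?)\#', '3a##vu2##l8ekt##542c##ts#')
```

['vu2', 'l8ekt', '542c', 'ts']

Walking the string: at [3:8] match '#vu2#', group 1 = 'vu2'; at [8:15] match '#l8ekt#', group 1 = 'l8ekt'; at [15:21] match '#542c#', group 1 = '542c'; at [21:25] match '#ts#', group 1 = 'ts'.
With a single group, `findall` returns only what that group captured — 4 items.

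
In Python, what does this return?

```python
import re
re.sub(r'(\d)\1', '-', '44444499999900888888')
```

'----------'

The backreference `\1` re-matches whatever the first group consumed, character for character.
Every occurrence is swapped for '-'.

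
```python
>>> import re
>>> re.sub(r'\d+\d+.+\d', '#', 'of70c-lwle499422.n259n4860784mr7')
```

Pattern: one or more of a digit, then one or more of a digit, then one or more of any character; then a digit.
Matches: at [2:32] → '70c-lwle499422.n259n4860784mr7'.
Each match is replaced by '#'.

'of#'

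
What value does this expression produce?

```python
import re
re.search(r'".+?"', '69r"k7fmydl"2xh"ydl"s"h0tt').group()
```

'"k7fmydl"'

Because the quantifier is non-greedy, it stops expanding at the earliest point where the rest of the pattern can succeed.
`re.search` scans for the first position where the pattern succeeds.
The match spans [3:12] → '"k7fmydl"'.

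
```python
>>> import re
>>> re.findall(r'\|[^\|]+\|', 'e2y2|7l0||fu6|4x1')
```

Matches: at [4:9] → '|7l0|'; at [9:14] → '|fu6|'.
Since nothing is captured, `findall` lists the 2 matched substrings directly.

['|7l0|', '|fu6|']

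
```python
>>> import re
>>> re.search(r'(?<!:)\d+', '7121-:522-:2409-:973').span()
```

`(?!…)`/`(?<!…)` only lets a position through if the neighbouring text does NOT match; no characters are consumed.
The match spans [0:4] → '7121'.

(0, 4)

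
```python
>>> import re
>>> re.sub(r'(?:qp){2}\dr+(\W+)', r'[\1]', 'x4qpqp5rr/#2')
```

'x4[/#]2'

Pattern: the literal 'qp' repeated 2 times, then a digit; then one or more of a literal 'r'; then one or more of a non-word character (captured).
Matches: at [2:11] → 'qpqp5rr/#'.
The replacement refers to a captured group, so each match is rewritten using its own captured text.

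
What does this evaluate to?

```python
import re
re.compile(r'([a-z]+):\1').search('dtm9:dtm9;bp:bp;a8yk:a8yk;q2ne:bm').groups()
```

('bp',)

`\1` is not a pattern — it's the concrete string captured by group 1, re-applied verbatim.
`re.search` tries every starting position until one works.
The match spans [10:15] → 'bp:bp'.
Captured: group 1 = 'bp'.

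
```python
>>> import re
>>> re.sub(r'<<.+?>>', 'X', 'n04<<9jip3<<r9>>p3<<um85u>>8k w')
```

'n04Xp3X8k w'

Lazy quantifiers expand one character at a time until the remainder of the pattern can match.
Matches: at [3:16] → '<<9jip3<<r9>>'; at [18:27] → '<<um85u>>'.
Each match is replaced by 'X'.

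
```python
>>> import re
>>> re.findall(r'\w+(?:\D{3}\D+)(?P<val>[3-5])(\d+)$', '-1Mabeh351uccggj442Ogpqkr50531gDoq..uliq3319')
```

With 2 capturing groups, `findall` returns a 2-tuple per match.

[('3', '319')]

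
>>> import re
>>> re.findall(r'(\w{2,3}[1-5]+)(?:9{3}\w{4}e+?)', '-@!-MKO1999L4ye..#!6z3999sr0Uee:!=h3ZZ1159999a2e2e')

['6z3']

`findall` collects group 1 from the one match (1 total).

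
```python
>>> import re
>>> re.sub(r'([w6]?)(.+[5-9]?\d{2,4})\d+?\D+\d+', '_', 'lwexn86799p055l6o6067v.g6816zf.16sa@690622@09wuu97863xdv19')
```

'_'

Pattern: optionally one of [w6] (captured); then one or more of any character, then optionally a character in [5-9], then 2 to 4 of a digit (captured); then one or more of a digit (lazy), then one or more of a non-digit; then one or more of a digit.
Each match is replaced by '_'.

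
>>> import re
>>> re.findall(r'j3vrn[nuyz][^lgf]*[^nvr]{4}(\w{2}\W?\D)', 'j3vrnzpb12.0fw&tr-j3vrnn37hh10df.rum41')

['tr-j']

This matches the literal 'j3v', then the literal 'rn'; then one of [nuyz], then zero or more of any character except [lgf], then exactly 4 of any character except [nvr]; then exactly 2 of a word character, then optionally a non-word character, then a non-digit (captured).
Scanning left to right: at [0:19] match 'j3vrnzpb12.0fw&tr-j', group 1 = 'tr-j'.
With a single group, `findall` returns only what that group captured — 1 item.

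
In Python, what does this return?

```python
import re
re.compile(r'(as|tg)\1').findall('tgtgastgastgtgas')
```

['tg', 'tg']

`\1` is not a pattern — it's the concrete string captured by group 1, re-applied verbatim.
One capturing group, so `findall` returns just the captured substring from each match — 2 in all.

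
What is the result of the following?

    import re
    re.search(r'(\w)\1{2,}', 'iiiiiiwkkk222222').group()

'iiiiii'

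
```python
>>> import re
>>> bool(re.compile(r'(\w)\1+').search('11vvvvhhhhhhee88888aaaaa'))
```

After group 1 captures some text, `\1` only succeeds where that same text appears again.
`search` walks the string left to right and returns the first match it finds.
The match spans [0:2] → '11'.
Captured: group 1 = '1'.

True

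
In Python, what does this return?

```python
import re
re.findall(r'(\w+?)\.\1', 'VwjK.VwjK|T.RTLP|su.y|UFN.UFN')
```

['VwjK', 'UFN']

After group 1 captures some text, `\1` only succeeds where that same text appears again.
Matches: at [0:9] match 'VwjK.VwjK', group 1 = 'VwjK'; at [22:29] match 'UFN.UFN', group 1 = 'UFN'.
With a single group, `findall` returns only what that group captured — 2 items.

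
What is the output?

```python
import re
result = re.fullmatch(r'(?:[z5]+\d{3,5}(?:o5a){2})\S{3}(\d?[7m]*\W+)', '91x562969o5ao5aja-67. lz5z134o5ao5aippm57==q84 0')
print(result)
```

None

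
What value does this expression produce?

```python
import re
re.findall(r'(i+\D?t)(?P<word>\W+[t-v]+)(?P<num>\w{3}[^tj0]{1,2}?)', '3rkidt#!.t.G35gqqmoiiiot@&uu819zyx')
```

[('iiiot', '@&uu', '819z')]

With 3 capturing groups, `findall` returns a 3-tuple per match.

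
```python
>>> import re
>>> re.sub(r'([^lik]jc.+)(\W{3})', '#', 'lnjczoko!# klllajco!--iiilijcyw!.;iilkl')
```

The pattern matches any character except [lik], then the literal 'jc', then one or more of any character (captured); then exactly 3 of a non-word character (captured).
Matches: at [1:34] → 'njczoko!# klllajco!--iiilijcyw!.;'.
Every occurrence is swapped for '#'.

'l#iilkl'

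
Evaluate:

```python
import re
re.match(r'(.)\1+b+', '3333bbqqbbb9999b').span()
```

`\1` has to match the exact text group 1 already captured.
`re.match` won't scan ahead — the pattern has to work from the very first character.
The match spans [0:6] → '3333bb'.
Captured: group 1 = '3'.

(0, 6)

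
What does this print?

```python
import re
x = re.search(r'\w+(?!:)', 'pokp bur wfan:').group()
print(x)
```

pokp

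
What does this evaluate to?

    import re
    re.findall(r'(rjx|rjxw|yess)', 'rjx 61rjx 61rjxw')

Branches in `(...|...)` are attempted left-to-right; the first branch that allows the whole pattern to succeed is taken.
One capturing group, so `findall` returns just the captured substring from each match — 3 in all.

['rjx', 'rjx', 'rjx']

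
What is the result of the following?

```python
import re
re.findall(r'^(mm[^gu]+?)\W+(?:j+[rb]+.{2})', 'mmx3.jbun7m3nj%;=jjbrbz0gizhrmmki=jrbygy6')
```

This matches anchored at the start of the string; then the literal 'mm', then one or more of any character except [gu] (lazy) (captured); then one or more of a non-word character; then one or more of the literal 'j', then one or more of one of [rb], then exactly 2 of any character (non-capturing group).
Scanning left to right: at [0:9] match 'mmx3.jbun', group 1 = 'mmx3'.
With a single group, `findall` returns only what that group captured — 1 item.

['mmx3']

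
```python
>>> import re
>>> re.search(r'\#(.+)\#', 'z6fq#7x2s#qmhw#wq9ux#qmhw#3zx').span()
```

(4, 26)

The match spans [4:26] → '#7x2s#qmhw#wq9ux#qmhw#'.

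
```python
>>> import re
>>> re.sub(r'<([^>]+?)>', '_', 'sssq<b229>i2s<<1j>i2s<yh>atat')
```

Matches: at [4:10] → '<b229>'; at [13:18] → '<<1j>'; at [21:25] → '<yh>'.
Every occurrence is swapped for '_'.

'sssq_i2s_i2s_atat'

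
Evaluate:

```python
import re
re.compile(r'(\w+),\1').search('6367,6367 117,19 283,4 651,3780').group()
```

`\1` is not a pattern — it's the concrete string captured by group 1, re-applied verbatim.
The match spans [0:9] → '6367,6367'.

'6367,6367'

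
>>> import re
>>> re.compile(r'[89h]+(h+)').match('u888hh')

Pattern: one or more of one of [89h]; then one or more of a literal 'h' (captured).
`match` is anchored at position 0; if the pattern doesn't fit there, it returns None.
Here position 0 doesn't satisfy it, so the call returns None.

None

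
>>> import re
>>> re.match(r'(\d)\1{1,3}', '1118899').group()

After group 1 captures some text, `\1` only succeeds where that same text appears again.
`re.match` only tries the pattern at the start of the string.
The match spans [0:3] → '111'.
Captured: group 1 = '1'.

'111'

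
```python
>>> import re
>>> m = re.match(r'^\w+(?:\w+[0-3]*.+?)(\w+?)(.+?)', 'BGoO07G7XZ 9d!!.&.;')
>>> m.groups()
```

('9', 'd')

The match spans [0:13] → 'BGoO07G7XZ 9d'.
Captured: group 1 = '9', group 2 = 'd'.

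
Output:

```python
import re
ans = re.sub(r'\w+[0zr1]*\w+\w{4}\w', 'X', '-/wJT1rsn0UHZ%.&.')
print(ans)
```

This matches one or more of a word character, then zero or more of one of [0zr1]; then one or more of a word character, then exactly 4 of a word character, then a word character.
Every occurrence is swapped for 'X'.

-/X%.&.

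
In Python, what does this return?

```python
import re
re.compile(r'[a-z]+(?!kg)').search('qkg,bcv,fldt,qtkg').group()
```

A negative assertion filters positions out without eating any characters.
Unlike `match`, `search` isn't anchored — it looks for the pattern anywhere in the string.
The match spans [0:3] → 'qkg'.

'qkg'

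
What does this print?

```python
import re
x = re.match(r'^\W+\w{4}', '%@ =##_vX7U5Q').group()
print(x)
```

%@ =##_vX7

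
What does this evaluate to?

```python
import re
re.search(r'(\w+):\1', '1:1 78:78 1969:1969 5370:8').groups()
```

('1',)

The match spans [0:3] → '1:1'.
Captured: group 1 = '1'.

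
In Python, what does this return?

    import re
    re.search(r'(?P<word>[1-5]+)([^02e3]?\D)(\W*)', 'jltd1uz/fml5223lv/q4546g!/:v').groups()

Pattern: one or more of a character in [1-5] (captured as 'word'); then optionally any character except [02e3], then a non-digit (captured); then zero or more of a non-word character (captured).
`search` walks the string left to right and returns the first match it finds.
The match spans [4:8] → '1uz/'.
Captured: group 1 = '1', group 2 = 'uz', group 3 = '/'.

('1', 'uz', '/')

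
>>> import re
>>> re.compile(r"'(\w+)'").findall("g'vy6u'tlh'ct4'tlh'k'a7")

['vy6u', 'ct4', 'k']

One capturing group, so `findall` returns just the captured substring from each match — 3 in all.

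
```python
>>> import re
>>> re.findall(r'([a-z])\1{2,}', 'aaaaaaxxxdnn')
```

['a', 'x']

`\1` has to match the exact text group 1 already captured.
Because there's exactly one group, `findall` drops the full match and keeps group 1 from each hit.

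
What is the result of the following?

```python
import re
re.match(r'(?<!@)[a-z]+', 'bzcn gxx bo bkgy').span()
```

(0, 4)

`(?!…)`/`(?<!…)` only lets a position through if the neighbouring text does NOT match; no characters are consumed.
With `match`, the pattern is implicitly anchored at the beginning.
The match spans [0:4] → 'bzcn'.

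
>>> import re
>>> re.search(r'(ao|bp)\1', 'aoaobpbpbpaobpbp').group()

`\1` is not a pattern — it's the concrete string captured by group 1, re-applied verbatim.
The match spans [0:4] → 'aoao'.

'aoao'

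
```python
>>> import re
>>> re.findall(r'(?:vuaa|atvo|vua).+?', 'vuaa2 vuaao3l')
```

Branches in `(...|...)` are attempted left-to-right; the first branch that allows the whole pattern to succeed is taken.
`findall` yields the raw match text (2 of them) because the pattern has no groups.

['vuaa2', 'vuaao']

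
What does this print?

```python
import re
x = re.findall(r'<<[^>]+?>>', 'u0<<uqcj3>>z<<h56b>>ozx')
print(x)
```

Matches: at [2:11] → '<<uqcj3>>'; at [12:20] → '<<h56b>>'.
`findall` yields the raw match text (2 of them) because the pattern has no groups.

['<<uqcj3>>', '<<h56b>>']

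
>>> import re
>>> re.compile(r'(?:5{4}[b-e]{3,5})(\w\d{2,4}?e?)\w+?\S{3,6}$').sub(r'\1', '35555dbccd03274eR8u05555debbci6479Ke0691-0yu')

This matches exactly 4 of a literal '5', then 3 to 5 of a character in [b-e] (non-capturing group); then a word character, then 2 to 4 of a digit (lazy), then optionally the literal 'e' (captured); then one or more of a word character (lazy), then 3 to 6 of a non-whitespace character; then anchored at the end.
Lazy quantifiers expand one character at a time until the remainder of the pattern can match.
Matches: at [1:44] → '5555dbccd03274eR8u05555debbci6479Ke0691-0yu'.
The replacement refers to a captured group, so each match is rewritten using its own captured text.

'3032'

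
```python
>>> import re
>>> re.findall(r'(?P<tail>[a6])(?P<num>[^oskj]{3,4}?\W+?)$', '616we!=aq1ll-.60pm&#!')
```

[('6', '0pm&#!')]

The pattern matches one of [a6] (captured as 'tail'); then 3 to 4 of any character except [oskj] (lazy), then one or more of a non-word character (lazy) (captured as 'num'); then anchored at the end.
Matches: at [14:21] match '60pm&#!', groups = ('6', '0pm&#!').
`findall` packs the 2 group values into a tuple for every match.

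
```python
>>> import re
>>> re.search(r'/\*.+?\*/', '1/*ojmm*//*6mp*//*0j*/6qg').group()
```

`re.search` scans for the first position where the pattern succeeds.
The match spans [1:9] → '/*ojmm*/'.

'/*ojmm*/'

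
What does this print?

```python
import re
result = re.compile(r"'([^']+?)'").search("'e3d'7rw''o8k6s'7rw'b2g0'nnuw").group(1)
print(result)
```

e3d

`re.search` tries every starting position until one works.
The match spans [0:5] → "'e3d'".
Captured: group 1 = 'e3d'.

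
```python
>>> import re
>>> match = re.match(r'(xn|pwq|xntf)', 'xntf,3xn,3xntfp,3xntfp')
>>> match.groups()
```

('xn',)

Alternation tries branches left to right and keeps the first one that lets the overall match succeed at that position.
`re.match` only tries the pattern at the start of the string.
The match spans [0:2] → 'xn'.
Captured: group 1 = 'xn'.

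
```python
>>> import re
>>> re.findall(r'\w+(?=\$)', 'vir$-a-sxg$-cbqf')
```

['vir', 'sxg']

The lookaround is zero-width — it requires the adjacent text to match without consuming it, so the asserted text isn't part of the match.
Walking the string: at [0:3] → 'vir'; at [7:10] → 'sxg'.
With no groups in the pattern, `findall` gives back each whole match — 2 here.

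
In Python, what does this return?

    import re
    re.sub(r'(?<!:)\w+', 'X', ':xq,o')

':xX,X'

`(?!…)`/`(?<!…)` only lets a position through if the neighbouring text does NOT match; no characters are consumed.
Matches: at [2:3] → 'q'; at [4:5] → 'o'.
Every occurrence is swapped for 'X'.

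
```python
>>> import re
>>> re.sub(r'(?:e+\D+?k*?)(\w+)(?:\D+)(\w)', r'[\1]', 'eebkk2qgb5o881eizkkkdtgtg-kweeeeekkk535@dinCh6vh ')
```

Pattern: one or more of the literal 'e', then one or more of a non-digit (lazy), then zero or more of a literal 'k' (lazy) (non-capturing group); then one or more of a word character (captured); then one or more of a non-digit (non-capturing group); then a word character (captured).
With the lazy modifier that quantifier settles for the fewest repetitions that let the rest of the pattern succeed (the atoms after it are unaffected and can still be greedy).
Matches: at [0:37] → 'eebkk2qgb5o881eizkkkdtgtg-kweeeeekkk5'.
`\1` in the replacement pulls in group 1's text for each match.

'[kk2qgb5o881eizkkkdtgtg]35@dinCh6vh '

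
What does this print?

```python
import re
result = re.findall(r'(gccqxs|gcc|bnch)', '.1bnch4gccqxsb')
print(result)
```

['bnch', 'gccqxs']

Alternation isn't longest-match — the leftmost alternative that fits at this position is chosen.
Walking the string: at [2:6] match 'bnch', group 1 = 'bnch'; at [7:13] match 'gccqxs', group 1 = 'gccqxs'.
`findall` collects group 1 from each match (2 total).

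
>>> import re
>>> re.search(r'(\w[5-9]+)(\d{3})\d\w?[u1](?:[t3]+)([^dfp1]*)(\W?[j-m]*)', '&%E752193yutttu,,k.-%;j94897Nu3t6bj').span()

Pattern: a word character, then one or more of a character in [5-9] (captured); then exactly 3 of a digit (captured); then a digit, then optionally a word character, then one of [u1]; then one or more of one of [t3] (non-capturing group); then zero or more of any character except [dfp1] (captured); then optionally a non-word character, then zero or more of a character in [j-m] (captured).
`search` walks the string left to right and returns the first match it finds.
The match spans [2:35] → 'E752193yutttu,,k.-%;j94897Nu3t6bj'.
Captured: group 1 = 'E75', group 2 = '219', group 3 = 'u,,k.-%;j94897Nu3t6bj', group 4 = ''.

(2, 35)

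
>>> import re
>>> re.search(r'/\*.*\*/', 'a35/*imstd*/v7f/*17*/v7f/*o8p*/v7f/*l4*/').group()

The match spans [3:40] → '/*imstd*/v7f/*17*/v7f/*o8p*/v7f/*l4*/'.

'/*imstd*/v7f/*17*/v7f/*o8p*/v7f/*l4*/'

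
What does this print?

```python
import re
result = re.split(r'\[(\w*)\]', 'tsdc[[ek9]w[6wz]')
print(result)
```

['tsdc[', 'ek9', 'w', '6wz', '']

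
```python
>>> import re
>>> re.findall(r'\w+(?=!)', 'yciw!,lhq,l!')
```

['yciw', 'l']

Lookahead/lookbehind check context without consuming it, so the matched span excludes the asserted characters.
Scanning left to right: at [0:4] → 'yciw'; at [10:11] → 'l'.
Since nothing is captured, `findall` lists the 2 matched substrings directly.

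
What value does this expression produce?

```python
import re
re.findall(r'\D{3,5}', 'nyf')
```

Pattern: 3 to 5 of a non-digit.
No capturing groups, so `findall` returns the 1 full match string.

['nyf']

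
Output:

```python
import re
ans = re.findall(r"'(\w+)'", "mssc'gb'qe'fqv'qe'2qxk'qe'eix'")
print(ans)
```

Matches: at [4:8] match "'gb'", group 1 = 'gb'; at [10:15] match "'fqv'", group 1 = 'fqv'; at [17:23] match "'2qxk'", group 1 = '2qxk'; at [25:30] match "'eix'", group 1 = 'eix'.
Because there's exactly one group, `findall` drops the full match and keeps group 1 from each hit.

['gb', 'fqv', '2qxk', 'eix']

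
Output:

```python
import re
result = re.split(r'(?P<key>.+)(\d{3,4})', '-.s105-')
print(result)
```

Pattern: one or more of any character (captured as 'key'); then 3 to 4 of a digit (captured).
Matches to split on: at [0:6] → '-.s105'.
Because the pattern has a capturing group, `split` also inserts each captured text between the pieces.

['', '-.s', '105', '-']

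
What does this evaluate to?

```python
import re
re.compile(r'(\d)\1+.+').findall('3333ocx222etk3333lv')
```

After group 1 captures some text, `\1` only succeeds where that same text appears again.
Matches: at [0:19] match '3333ocx222etk3333lv', group 1 = '3'.
Because there's exactly one group, `findall` drops the full match and keeps group 1 from the one hit.

['3']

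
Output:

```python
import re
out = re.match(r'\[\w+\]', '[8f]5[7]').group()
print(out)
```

[8f]

`re.match` only tries the pattern at the start of the string.
The match spans [0:4] → '[8f]'.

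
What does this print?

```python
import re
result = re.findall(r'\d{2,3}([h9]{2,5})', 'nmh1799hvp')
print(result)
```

`findall` collects group 1 from the one match (1 total).

['9h']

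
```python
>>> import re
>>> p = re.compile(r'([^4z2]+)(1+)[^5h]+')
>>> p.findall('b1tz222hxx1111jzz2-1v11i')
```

[('b', '1'), ('hxx111', '1')]

Pattern: one or more of any character except [4z2] (captured); then one or more of a literal '1' (captured); then one or more of any character except [5h].
Walking the string: at [0:7] match 'b1tz222', groups = ('b', '1'); at [7:24] match 'hxx1111jzz2-1v11i', groups = ('hxx111', '1').
With 2 capturing groups, `findall` returns a 2-tuple per match.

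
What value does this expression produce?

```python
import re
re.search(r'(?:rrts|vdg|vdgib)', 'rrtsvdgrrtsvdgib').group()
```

'rrts'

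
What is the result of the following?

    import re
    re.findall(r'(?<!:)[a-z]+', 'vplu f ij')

['vplu', 'f', 'ij']

Because the assertion is negative and zero-width, positions next to the forbidden text are skipped.
`findall` yields the raw match text (3 of them) because the pattern has no groups.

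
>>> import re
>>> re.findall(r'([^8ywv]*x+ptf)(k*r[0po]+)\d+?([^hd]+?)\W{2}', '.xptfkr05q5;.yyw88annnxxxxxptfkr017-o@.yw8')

[('.xptf', 'kr0', 'q5'), ('annnxxxxxptf', 'kr0', '7-o')]

The `?` after the quantifier makes it lazy — it takes as little as possible before letting the rest of the pattern try.
3 groups means each result is a tuple of 3 captured strings — 2 here.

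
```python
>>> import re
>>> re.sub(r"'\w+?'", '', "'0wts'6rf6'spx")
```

Matches: at [0:6] → "'0wts'".
`sub` substitutes '' at each match site.

"6rf6'spx"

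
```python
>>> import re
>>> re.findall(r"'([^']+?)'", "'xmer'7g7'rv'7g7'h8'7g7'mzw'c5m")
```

Scanning left to right: at [0:6] match "'xmer'", group 1 = 'xmer'; at [9:13] match "'rv'", group 1 = 'rv'; at [16:20] match "'h8'", group 1 = 'h8'; at [23:28] match "'mzw'", group 1 = 'mzw'.
With a single group, `findall` returns only what that group captured — 4 items.

['xmer', 'rv', 'h8', 'mzw']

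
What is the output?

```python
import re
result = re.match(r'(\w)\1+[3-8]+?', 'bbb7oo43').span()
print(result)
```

(0, 4)

`re.match` won't scan ahead — the pattern has to work from the very first character.
The match spans [0:4] → 'bbb7'.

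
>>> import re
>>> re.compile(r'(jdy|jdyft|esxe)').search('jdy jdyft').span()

(0, 3)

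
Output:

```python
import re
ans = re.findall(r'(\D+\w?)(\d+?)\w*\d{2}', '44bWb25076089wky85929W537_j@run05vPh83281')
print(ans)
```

This matches one or more of a non-digit, then optionally a word character (captured); then one or more of a digit (lazy) (captured); then zero or more of a word character, then exactly 2 of a digit.
Because the quantifier is non-greedy, it stops expanding at the earliest point where the rest of the pattern can succeed.
Matches: at [2:25] match 'bWb25076089wky85929W537', groups = ('bWb2', '5'); at [25:41] match '_j@run05vPh83281', groups = ('_j@run0', '5').
Multiple groups make `findall` return tuples — one 2-tuple for each match.

[('bWb2', '5'), ('_j@run0', '5')]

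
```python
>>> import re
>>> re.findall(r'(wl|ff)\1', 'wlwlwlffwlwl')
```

`\1` is not a pattern — it's the concrete string captured by group 1, re-applied verbatim.
Matches: at [0:4] match 'wlwl', group 1 = 'wl'; at [8:12] match 'wlwl', group 1 = 'wl'.
Because there's exactly one group, `findall` drops the full match and keeps group 1 from each hit.

['wl', 'wl']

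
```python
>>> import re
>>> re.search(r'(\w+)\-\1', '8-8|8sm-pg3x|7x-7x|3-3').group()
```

`\1` has to match the exact text group 1 already captured.
Unlike `match`, `search` isn't anchored — it looks for the pattern anywhere in the string.
The match spans [0:3] → '8-8'.
Captured: group 1 = '8'.

'8-8'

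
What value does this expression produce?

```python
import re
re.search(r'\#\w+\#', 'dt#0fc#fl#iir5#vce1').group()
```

The match spans [2:7] → '#0fc#'.

'#0fc#'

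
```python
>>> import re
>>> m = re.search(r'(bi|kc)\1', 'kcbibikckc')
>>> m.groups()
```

('bi',)

The match spans [2:6] → 'bibi'.
Captured: group 1 = 'bi'.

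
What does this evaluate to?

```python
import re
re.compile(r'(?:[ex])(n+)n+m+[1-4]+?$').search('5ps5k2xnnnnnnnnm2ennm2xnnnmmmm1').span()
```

Pattern: one of [ex] (non-capturing group); then one or more of a literal 'n' (captured); then one or more of the literal 'n', then one or more of the literal 'm'; then one or more of a character in [1-4] (lazy); then anchored at the end.
`re.search` tries every starting position until one works.
The match spans [22:31] → 'xnnnmmmm1'.
Captured: group 1 = 'nn'.

(22, 31)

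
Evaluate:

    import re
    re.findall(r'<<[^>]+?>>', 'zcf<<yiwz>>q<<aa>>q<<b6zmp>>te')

['<<yiwz>>', '<<aa>>', '<<b6zmp>>']

Matches: at [3:11] → '<<yiwz>>'; at [12:18] → '<<aa>>'; at [19:28] → '<<b6zmp>>'.
`findall` yields the raw match text (3 of them) because the pattern has no groups.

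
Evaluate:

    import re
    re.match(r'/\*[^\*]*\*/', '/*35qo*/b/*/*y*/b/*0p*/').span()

With `match`, the pattern is implicitly anchored at the beginning.
The match spans [0:8] → '/*35qo*/'.

(0, 8)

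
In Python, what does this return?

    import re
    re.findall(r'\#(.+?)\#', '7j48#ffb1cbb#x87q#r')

['ffb1cbb']

One capturing group, so `findall` returns just the captured substring from the one match — 1 in all.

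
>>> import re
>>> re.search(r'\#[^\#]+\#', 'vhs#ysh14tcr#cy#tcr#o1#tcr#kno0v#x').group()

'#ysh14tcr#'

`re.search` scans for the first position where the pattern succeeds.
The match spans [3:13] → '#ysh14tcr#'.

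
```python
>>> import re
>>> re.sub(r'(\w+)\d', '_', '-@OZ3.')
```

This matches one or more of a word character (captured); then a digit.
Matches: at [2:5] → 'OZ3'.
Every occurrence is swapped for '_'.

'-@_.'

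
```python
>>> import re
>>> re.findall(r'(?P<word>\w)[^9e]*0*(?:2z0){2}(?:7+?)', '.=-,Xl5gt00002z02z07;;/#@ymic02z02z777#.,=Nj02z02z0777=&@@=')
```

With a single group, `findall` returns only what that group captured — 1 item.

['X']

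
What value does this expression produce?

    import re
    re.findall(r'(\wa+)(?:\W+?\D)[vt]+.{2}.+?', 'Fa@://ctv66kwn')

`findall` collects group 1 from the one match (1 total).

['Fa']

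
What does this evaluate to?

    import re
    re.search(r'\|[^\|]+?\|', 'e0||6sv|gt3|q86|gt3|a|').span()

Unlike `match`, `search` isn't anchored — it looks for the pattern anywhere in the string.
The match spans [3:8] → '|6sv|'.

(3, 8)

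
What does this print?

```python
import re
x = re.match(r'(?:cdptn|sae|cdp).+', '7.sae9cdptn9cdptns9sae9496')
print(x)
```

None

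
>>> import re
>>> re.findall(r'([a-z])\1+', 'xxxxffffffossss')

['x', 'f', 's']

After group 1 captures some text, `\1` only succeeds where that same text appears again.
Matches: at [0:4] match 'xxxx', group 1 = 'x'; at [4:10] match 'ffffff', group 1 = 'f'; at [11:15] match 'ssss', group 1 = 's'.
Because there's exactly one group, `findall` drops the full match and keeps group 1 from each hit.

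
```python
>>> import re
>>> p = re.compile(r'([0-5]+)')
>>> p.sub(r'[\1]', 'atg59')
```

Pattern: one or more of a character in [0-5] (captured).
Matches: at [3:4] → '5'.
`\1` in the replacement pulls in group 1's text for each match.

'atg[5]9'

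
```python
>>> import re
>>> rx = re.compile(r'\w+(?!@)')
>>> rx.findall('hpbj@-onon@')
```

The negative lookahead/lookbehind blocks any match where the forbidden context is present.
No capturing groups, so `findall` returns the 2 full match strings.

['hpb', 'ono']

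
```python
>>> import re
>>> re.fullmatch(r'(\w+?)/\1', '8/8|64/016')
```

None

`re.fullmatch` is like wrapping the pattern in `^…$` (in single-line mode).
Here there's no way to consume every character, so the call returns None.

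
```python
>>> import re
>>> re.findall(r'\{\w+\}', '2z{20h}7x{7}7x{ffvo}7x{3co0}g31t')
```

['{20h}', '{7}', '{ffvo}', '{3co0}']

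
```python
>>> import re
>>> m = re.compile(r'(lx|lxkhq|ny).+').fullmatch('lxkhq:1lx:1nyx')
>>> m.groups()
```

('lx',)

The regex engine tests alternatives in the order written; an earlier branch that matches wins even if a later one would match more.
`re.fullmatch` is like wrapping the pattern in `^…$` (in single-line mode).
The match spans [0:14] → 'lxkhq:1lx:1nyx'.
Captured: group 1 = 'lx'.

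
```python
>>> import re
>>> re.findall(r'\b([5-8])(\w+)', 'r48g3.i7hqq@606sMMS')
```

[('6', '06sMMS')]

The pattern matches a word boundary (`\b`, zero-width); then a character in [5-8] (captured); then one or more of a word character (captured).
Scanning left to right: at [12:19] match '606sMMS', groups = ('6', '06sMMS').
2 groups means the one result is a tuple of 2 captured strings — 1 here.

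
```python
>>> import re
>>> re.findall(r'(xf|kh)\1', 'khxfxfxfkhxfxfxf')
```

['xf', 'xf']

A backreference is literal: `\1` must see the identical characters the first group matched.
Matches: at [2:6] match 'xfxf', group 1 = 'xf'; at [10:14] match 'xfxf', group 1 = 'xf'.
One capturing group, so `findall` returns just the captured substring from each match — 2 in all.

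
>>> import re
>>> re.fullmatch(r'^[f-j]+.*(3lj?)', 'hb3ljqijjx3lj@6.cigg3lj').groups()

('3lj',)

The pattern matches anchored at the start of the string; then one or more of a character in [f-j], then zero or more of any character; then the literal '3l', then optionally a literal 'j' (captured).
`re.fullmatch` requires the pattern to consume the entire string.
The match spans [0:23] → 'hb3ljqijjx3lj@6.cigg3lj'.
Captured: group 1 = '3lj'.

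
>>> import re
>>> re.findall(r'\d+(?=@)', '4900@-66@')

The positive lookaround only admits positions where the adjacent text matches; those characters stay outside the span.
Scanning left to right: at [0:4] → '4900'; at [6:8] → '66'.
Since nothing is captured, `findall` lists the 2 matched substrings directly.

['4900', '66']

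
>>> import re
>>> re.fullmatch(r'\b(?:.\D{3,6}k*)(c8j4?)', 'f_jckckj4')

This matches a word boundary (`\b`, zero-width); then any character, then 3 to 6 of a non-digit, then zero or more of a literal 'k' (non-capturing group); then the literal 'c8j', then optionally a literal '4' (captured).
`re.fullmatch` is like wrapping the pattern in `^…$` (in single-line mode).
Here there's no way to consume every character, so the call returns None.

None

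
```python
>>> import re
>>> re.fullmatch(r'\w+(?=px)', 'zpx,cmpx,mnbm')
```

None

The positive lookaround only admits positions where the adjacent text matches; those characters stay outside the span.
For `fullmatch`, every character of the input must be accounted for by the pattern.
Here the pattern can't cover the whole string, so the call returns None.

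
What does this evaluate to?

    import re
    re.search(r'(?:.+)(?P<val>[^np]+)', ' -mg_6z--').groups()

('-',)

The pattern matches one or more of any character (non-capturing group); then one or more of any character except [np] (captured as 'val').
`search` walks the string left to right and returns the first match it finds.
The match spans [0:9] → ' -mg_6z--'.
Captured: group 1 = '-'.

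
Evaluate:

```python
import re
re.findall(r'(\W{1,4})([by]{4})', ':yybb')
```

This matches 1 to 4 of a non-word character (captured); then exactly 4 of one of [by] (captured).
`findall` packs the 2 group values into a tuple for every match.

[(':', 'yybb')]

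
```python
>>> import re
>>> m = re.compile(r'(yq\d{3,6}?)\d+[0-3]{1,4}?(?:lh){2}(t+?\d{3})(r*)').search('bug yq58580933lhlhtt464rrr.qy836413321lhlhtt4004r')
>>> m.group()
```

'yq58580933lhlhtt464rrr'

The match spans [4:26] → 'yq58580933lhlhtt464rrr'.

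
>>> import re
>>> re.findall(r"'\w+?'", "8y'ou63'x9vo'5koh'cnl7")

["'ou63'", "'5koh'"]

Matches: at [2:8] → "'ou63'"; at [12:18] → "'5koh'".
With no groups in the pattern, `findall` gives back each whole match — 2 here.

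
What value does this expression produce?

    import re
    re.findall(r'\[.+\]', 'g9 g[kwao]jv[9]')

Since nothing is captured, `findall` lists the 1 matched substring directly.

['[kwao]jv[9]']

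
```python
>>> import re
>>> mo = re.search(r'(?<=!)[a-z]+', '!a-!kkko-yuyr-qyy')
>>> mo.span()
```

The lookaround is zero-width — it requires the adjacent text to match without consuming it, so the asserted text isn't part of the match.
`search` walks the string left to right and returns the first match it finds.
The match spans [1:2] → 'a'.

(1, 2)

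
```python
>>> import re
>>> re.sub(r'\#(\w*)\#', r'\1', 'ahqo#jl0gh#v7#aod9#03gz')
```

'ahqojl0ghv7aod903gz'

Matches: at [4:11] → '#jl0gh#'; at [13:19] → '#aod9#'.
Each match is replaced using the text its own group 1 captured.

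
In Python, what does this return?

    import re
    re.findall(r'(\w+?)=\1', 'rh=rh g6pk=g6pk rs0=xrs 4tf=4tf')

['rh', 'g6pk', '4tf']

`\1` is not a pattern — it's the concrete string captured by group 1, re-applied verbatim.
Matches: at [0:5] match 'rh=rh', group 1 = 'rh'; at [6:15] match 'g6pk=g6pk', group 1 = 'g6pk'; at [24:31] match '4tf=4tf', group 1 = '4tf'.
One capturing group, so `findall` returns just the captured substring from each match — 3 in all.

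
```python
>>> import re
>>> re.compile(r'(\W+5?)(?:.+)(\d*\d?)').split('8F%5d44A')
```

The pattern matches one or more of a non-word character, then optionally the literal '5' (captured); then one or more of any character (non-capturing group); then zero or more of a digit, then optionally a digit (captured).
Matches to split on: at [2:8] → '%5d44A'.
Because the pattern has a capturing group, `split` also inserts each captured text between the pieces.

['8F', '%5', '', '']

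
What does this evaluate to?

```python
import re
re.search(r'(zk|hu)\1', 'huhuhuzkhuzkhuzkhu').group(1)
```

The backreference `\1` re-matches whatever the first group consumed, character for character.
`search` walks the string left to right and returns the first match it finds.
The match spans [0:4] → 'huhu'.
Captured: group 1 = 'hu'.

'hu'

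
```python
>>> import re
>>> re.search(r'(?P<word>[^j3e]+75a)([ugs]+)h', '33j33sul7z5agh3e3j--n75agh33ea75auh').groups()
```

('--n75a', 'g')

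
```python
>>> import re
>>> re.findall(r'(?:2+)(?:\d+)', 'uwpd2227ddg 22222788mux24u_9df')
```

Pattern: one or more of a literal '2' (non-capturing group); then one or more of a digit (non-capturing group).
Walking the string: at [4:8] → '2227'; at [12:20] → '22222788'; at [23:25] → '24'.
No capturing groups, so `findall` returns the 3 full match strings.

['2227', '22222788', '24']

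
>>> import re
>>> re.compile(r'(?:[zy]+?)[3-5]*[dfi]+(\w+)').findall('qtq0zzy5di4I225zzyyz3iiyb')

['4I225zzyyz3iiyb']

Pattern: one or more of one of [zy] (lazy) (non-capturing group); then zero or more of a character in [3-5], then one or more of one of [dfi]; then one or more of a word character (captured).
Scanning left to right: at [4:25] match 'zzy5di4I225zzyyz3iiyb', group 1 = '4I225zzyyz3iiyb'.
`findall` collects group 1 from the one match (1 total).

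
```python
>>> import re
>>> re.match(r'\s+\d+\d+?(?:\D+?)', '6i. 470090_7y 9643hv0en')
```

None

The pattern matches one or more of whitespace; then one or more of a digit, then one or more of a digit (lazy); then one or more of a non-digit (lazy) (non-capturing group).
`re.match` won't scan ahead — the pattern has to work from the very first character.
Here the pattern fails at index 0, so the call returns None.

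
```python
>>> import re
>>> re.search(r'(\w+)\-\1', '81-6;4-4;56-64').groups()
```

('4',)

The backreference `\1` re-matches whatever the first group consumed, character for character.
`re.search` scans for the first position where the pattern succeeds.
The match spans [5:8] → '4-4'.
Captured: group 1 = '4'.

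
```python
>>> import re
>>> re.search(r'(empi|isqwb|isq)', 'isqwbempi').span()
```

Alternation isn't longest-match — the leftmost alternative that fits at this position is chosen.
The match spans [0:5] → 'isqwb'.

(0, 5)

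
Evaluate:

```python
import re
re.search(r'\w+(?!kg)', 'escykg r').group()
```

'escykg'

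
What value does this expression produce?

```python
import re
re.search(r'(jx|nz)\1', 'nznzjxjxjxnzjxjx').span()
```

(0, 4)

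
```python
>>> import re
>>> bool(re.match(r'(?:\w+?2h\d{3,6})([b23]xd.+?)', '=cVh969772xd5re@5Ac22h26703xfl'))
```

The pattern matches one or more of a word character (lazy), then the literal '2h', then 3 to 6 of a digit (non-capturing group); then one of [b23], then the literal 'xd', then one or more of any character (lazy) (captured).
`re.match` won't scan ahead — the pattern has to work from the very first character.
Here position 0 doesn't satisfy it, so the call returns None, and `bool(None)` is False.

False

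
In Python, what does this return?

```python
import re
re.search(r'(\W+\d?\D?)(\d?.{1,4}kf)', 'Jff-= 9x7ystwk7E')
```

None

The pattern matches one or more of a non-word character, then optionally a digit, then optionally a non-digit (captured); then optionally a digit, then 1 to 4 of any character, then the literal 'kf' (captured).
Here no position works, so the call returns None.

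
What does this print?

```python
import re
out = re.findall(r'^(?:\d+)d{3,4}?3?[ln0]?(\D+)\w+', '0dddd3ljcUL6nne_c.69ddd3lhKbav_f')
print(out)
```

['d']

A non-greedy quantifier consumes as few characters as it can — just enough that the remainder of the pattern still matches from where it stops; whatever follows it matches normally.
One capturing group, so `findall` returns just the captured substring from the one match — 1 in all.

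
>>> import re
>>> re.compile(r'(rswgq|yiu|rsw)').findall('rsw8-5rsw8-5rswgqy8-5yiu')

['rsw', 'rsw', 'rswgq', 'yiu']

The regex engine tests alternatives in the order written; an earlier branch that matches wins even if a later one would match more.
Scanning left to right: at [0:3] match 'rsw', group 1 = 'rsw'; at [6:9] match 'rsw', group 1 = 'rsw'; at [12:17] match 'rswgq', group 1 = 'rswgq'; at [21:24] match 'yiu', group 1 = 'yiu'.
With a single group, `findall` returns only what that group captured — 4 items.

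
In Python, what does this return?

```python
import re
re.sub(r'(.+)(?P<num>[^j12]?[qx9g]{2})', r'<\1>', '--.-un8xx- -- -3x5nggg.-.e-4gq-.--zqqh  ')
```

'<--.-un8xx- -- -3x5nggg.-.e-4gq-.--z>h  '

Each match is replaced using the text its own group 1 captured.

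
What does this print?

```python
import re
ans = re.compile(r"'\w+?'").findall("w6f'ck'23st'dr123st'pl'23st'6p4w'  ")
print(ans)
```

["'ck'", "'dr123st'", "'23st'"]

Walking the string: at [3:7] → "'ck'"; at [11:20] → "'dr123st'"; at [22:28] → "'23st'".
With no groups in the pattern, `findall` gives back each whole match — 3 here.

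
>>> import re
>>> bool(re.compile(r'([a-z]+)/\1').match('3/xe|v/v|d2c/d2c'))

`re.match` only tries the pattern at the start of the string.
Here the string doesn't start with a match, so the call returns None, and `bool(None)` is False.

False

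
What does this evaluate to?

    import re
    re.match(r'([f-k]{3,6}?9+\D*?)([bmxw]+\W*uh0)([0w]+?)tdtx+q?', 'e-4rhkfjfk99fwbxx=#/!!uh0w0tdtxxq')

None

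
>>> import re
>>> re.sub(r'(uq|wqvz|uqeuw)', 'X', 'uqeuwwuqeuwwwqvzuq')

'XeuwwXeuwwXX'

Branches in `(...|...)` are attempted left-to-right; the first branch that allows the whole pattern to succeed is taken.
Matches: at [0:2] → 'uq'; at [6:8] → 'uq'; at [12:16] → 'wqvz'; at [16:18] → 'uq'.
`sub` substitutes 'X' at each match site.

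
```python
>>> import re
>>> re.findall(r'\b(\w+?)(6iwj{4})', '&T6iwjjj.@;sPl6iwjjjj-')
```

[('sPl', '6iwjjjj')]

Pattern: a word boundary (`\b`, zero-width); then one or more of a word character (lazy) (captured); then the literal '6iw', then exactly 4 of a literal 'j' (captured).
With 2 capturing groups, `findall` returns a 2-tuple per match.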